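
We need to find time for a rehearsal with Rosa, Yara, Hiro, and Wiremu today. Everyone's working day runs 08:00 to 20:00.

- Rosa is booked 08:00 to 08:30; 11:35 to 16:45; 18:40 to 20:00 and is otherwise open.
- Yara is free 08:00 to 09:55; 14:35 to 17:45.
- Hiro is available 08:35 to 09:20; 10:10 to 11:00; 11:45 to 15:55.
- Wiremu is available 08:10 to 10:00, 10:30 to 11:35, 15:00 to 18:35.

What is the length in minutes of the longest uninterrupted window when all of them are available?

Rosa free: 08:30-11:35, 16:45-18:40 (invert busy blocks within the working day).
Yara free: 08:00-09:55, 14:35-17:45.
Hiro free: 08:35-09:20, 10:10-11:00, 11:45-15:55.
Wiremu free: 08:10-10:00, 10:30-11:35, 15:00-18:35.
Rosa ∩ Yara: 08:30-09:55, 16:45-17:45.
Rosa ∩ Yara ∩ Hiro: 08:35-09:20.
Rosa ∩ Yara ∩ Hiro ∩ Wiremu: 08:35-09:20.
The longest is 08:35-09:20 at 45 minutes.

45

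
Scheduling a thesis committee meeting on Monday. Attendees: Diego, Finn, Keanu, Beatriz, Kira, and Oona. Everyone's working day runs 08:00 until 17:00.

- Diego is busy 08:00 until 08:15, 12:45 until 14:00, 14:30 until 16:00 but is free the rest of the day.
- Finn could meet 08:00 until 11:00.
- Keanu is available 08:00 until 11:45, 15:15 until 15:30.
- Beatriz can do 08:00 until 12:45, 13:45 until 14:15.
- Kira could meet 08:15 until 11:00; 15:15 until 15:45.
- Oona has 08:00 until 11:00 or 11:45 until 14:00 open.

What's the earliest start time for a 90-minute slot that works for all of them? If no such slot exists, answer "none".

Diego free: 08:15-12:45, 14:00-14:30, 16:00-17:00 (invert busy blocks within the working day).
Finn free: 08:00-11:00.
Keanu free: 08:00-11:45, 15:15-15:30.
Beatriz free: 08:00-12:45, 13:45-14:15.
Kira free: 08:15-11:00, 15:15-15:45.
Oona free: 08:00-11:00, 11:45-14:00.
Diego ∩ Finn: 08:15-11:00.
Diego ∩ Finn ∩ Keanu: 08:15-11:00.
Diego ∩ Finn ∩ Keanu ∩ Beatriz: 08:15-11:00.
Diego ∩ Finn ∩ Keanu ∩ Beatriz ∩ Kira: 08:15-11:00.
Diego ∩ Finn ∩ Keanu ∩ Beatriz ∩ Kira ∩ Oona: 08:15-11:00.
The first common window of at least 90 minutes is 08:15-11:00, so the earliest start is 08:15.

08:15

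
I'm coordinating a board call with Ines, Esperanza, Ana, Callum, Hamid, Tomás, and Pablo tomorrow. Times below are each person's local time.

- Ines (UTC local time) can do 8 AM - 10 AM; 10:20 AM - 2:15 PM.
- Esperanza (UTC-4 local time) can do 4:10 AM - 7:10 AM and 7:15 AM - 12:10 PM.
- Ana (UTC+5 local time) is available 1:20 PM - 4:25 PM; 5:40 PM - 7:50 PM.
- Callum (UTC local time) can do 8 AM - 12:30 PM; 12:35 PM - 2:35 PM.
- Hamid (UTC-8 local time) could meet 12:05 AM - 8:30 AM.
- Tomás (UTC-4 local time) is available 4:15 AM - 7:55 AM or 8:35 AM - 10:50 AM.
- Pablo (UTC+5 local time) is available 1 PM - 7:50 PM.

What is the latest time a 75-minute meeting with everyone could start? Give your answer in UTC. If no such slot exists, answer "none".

Ines in UTC: 08:00-10:00, 10:20-14:15.
Esperanza in UTC: 08:10-11:10, 11:15-16:10 (add 4h to convert from UTC-4).
Ana in UTC: 08:20-11:25, 12:40-14:50 (subtract 5h to convert from UTC+5).
Callum in UTC: 08:00-12:30, 12:35-14:35.
Hamid in UTC: 08:05-16:30 (add 8h to convert from UTC-8).
Tomás in UTC: 08:15-11:55, 12:35-14:50 (add 4h to convert from UTC-4).
Pablo in UTC: 08:00-14:50 (subtract 5h to convert from UTC+5).
Ines ∩ Esperanza: 08:10-10:00, 10:20-11:10, 11:15-14:15.
Ines ∩ Esperanza ∩ Ana: 08:20-10:00, 10:20-11:10, 11:15-11:25, 12:40-14:15.
Ines ∩ Esperanza ∩ Ana ∩ Callum: 08:20-10:00, 10:20-11:10, 11:15-11:25, 12:40-14:15.
Ines ∩ Esperanza ∩ Ana ∩ Callum ∩ Hamid: 08:20-10:00, 10:20-11:10, 11:15-11:25, 12:40-14:15.
Ines ∩ Esperanza ∩ Ana ∩ Callum ∩ Hamid ∩ Tomás: 08:20-10:00, 10:20-11:10, 11:15-11:25, 12:40-14:15.
Ines ∩ Esperanza ∩ Ana ∩ Callum ∩ Hamid ∩ Tomás ∩ Pablo: 08:20-10:00, 10:20-11:10, 11:15-11:25, 12:40-14:15.
The last common window of at least 75 minutes is 12:40-14:15; a 75-minute meeting can start as late as 13:00 and still end by 14:15.

13:00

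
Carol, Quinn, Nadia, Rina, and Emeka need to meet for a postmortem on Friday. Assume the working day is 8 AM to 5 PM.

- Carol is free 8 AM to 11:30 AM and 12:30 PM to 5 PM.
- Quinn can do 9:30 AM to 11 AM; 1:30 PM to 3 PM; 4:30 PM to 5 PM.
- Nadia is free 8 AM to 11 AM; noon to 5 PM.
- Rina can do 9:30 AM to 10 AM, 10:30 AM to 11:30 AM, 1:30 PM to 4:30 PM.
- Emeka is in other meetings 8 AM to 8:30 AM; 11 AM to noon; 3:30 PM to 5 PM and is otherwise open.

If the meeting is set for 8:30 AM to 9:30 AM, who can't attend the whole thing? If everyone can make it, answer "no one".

Carol free: 08:00-11:30, 12:30-17:00.
Quinn free: 09:30-11:00, 13:30-15:00, 16:30-17:00.
Nadia free: 08:00-11:00, 12:00-17:00.
Rina free: 09:30-10:00, 10:30-11:30, 13:30-16:30.
Emeka free: 08:30-11:00, 12:00-15:30 (invert busy blocks within the working day).
Carol: free for 08:30-09:30. Quinn: not fully free for 08:30-09:30. Nadia: free for 08:30-09:30. Rina: not fully free for 08:30-09:30. Emeka: free for 08:30-09:30.

Quinn, Rina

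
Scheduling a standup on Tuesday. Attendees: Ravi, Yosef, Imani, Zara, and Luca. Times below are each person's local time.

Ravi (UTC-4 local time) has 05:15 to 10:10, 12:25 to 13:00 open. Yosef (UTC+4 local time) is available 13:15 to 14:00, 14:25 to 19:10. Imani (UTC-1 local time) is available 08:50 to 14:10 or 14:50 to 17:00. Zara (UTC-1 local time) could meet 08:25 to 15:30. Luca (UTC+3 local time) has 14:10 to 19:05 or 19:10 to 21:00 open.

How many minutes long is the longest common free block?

Ravi in UTC: 09:15-14:10, 16:25-17:00 (add 4h to convert from UTC-4).
Yosef in UTC: 09:15-10:00, 10:25-15:10 (subtract 4h to convert from UTC+4).
Imani in UTC: 09:50-15:10, 15:50-18:00 (add 1h to convert from UTC-1).
Zara in UTC: 09:25-16:30 (add 1h to convert from UTC-1).
Luca in UTC: 11:10-16:05, 16:10-18:00 (subtract 3h to convert from UTC+3).
Ravi ∩ Yosef: 09:15-10:00, 10:25-14:10.
Ravi ∩ Yosef ∩ Imani: 09:50-10:00, 10:25-14:10.
Ravi ∩ Yosef ∩ Imani ∩ Zara: 09:50-10:00, 10:25-14:10.
Ravi ∩ Yosef ∩ Imani ∩ Zara ∩ Luca: 11:10-14:10.
Those are the intersection windows.
The longest is 11:10-14:10 at 180 minutes.

180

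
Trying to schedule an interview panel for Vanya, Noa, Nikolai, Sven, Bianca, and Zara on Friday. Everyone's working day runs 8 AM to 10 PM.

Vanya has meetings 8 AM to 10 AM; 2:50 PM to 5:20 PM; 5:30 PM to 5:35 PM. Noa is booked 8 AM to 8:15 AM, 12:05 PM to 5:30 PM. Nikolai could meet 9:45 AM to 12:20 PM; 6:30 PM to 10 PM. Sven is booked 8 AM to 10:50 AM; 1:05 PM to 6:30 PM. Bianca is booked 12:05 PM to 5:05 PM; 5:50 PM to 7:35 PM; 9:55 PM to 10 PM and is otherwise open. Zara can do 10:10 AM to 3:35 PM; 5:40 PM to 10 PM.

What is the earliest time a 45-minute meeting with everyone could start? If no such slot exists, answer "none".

10:50

Vanya free: 10:00-14:50, 17:20-17:30, 17:35-22:00 (invert busy blocks within the working day).
Noa free: 08:15-12:05, 17:30-22:00 (invert busy blocks within the working day).
Nikolai free: 09:45-12:20, 18:30-22:00.
Sven free: 10:50-13:05, 18:30-22:00 (invert busy blocks within the working day).
Bianca free: 08:00-12:05, 17:05-17:50, 19:35-21:55 (invert busy blocks within the working day).
Zara free: 10:10-15:35, 17:40-22:00.
Vanya ∩ Noa: 10:00-12:05, 17:35-22:00.
Vanya ∩ Noa ∩ Nikolai: 10:00-12:05, 18:30-22:00.
Vanya ∩ Noa ∩ Nikolai ∩ Sven: 10:50-12:05, 18:30-22:00.
Vanya ∩ Noa ∩ Nikolai ∩ Sven ∩ Bianca: 10:50-12:05, 19:35-21:55.
Vanya ∩ Noa ∩ Nikolai ∩ Sven ∩ Bianca ∩ Zara: 10:50-12:05, 19:35-21:55.
The first common window of at least 45 minutes is 10:50-12:05, so the earliest start is 10:50.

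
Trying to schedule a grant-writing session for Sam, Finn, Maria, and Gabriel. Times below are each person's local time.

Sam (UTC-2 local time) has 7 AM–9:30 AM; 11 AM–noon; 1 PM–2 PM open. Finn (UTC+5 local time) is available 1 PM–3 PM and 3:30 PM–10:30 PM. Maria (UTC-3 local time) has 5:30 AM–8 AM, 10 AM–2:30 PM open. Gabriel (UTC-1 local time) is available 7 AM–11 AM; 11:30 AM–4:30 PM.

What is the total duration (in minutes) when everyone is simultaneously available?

Sam in UTC: 09:00-11:30, 13:00-14:00, 15:00-16:00 (add 2h to convert from UTC-2).
Finn in UTC: 08:00-10:00, 10:30-17:30 (subtract 5h to convert from UTC+5).
Maria in UTC: 08:30-11:00, 13:00-17:30 (add 3h to convert from UTC-3).
Gabriel in UTC: 08:00-12:00, 12:30-17:30 (add 1h to convert from UTC-1).
Sam ∩ Finn: 09:00-10:00, 10:30-11:30, 13:00-14:00, 15:00-16:00.
Sam ∩ Finn ∩ Maria: 09:00-10:00, 10:30-11:00, 13:00-14:00, 15:00-16:00.
Sam ∩ Finn ∩ Maria ∩ Gabriel: 09:00-10:00, 10:30-11:00, 13:00-14:00, 15:00-16:00.
Summing the common windows: 60 + 30 + 60 + 60 = 210 minutes.

210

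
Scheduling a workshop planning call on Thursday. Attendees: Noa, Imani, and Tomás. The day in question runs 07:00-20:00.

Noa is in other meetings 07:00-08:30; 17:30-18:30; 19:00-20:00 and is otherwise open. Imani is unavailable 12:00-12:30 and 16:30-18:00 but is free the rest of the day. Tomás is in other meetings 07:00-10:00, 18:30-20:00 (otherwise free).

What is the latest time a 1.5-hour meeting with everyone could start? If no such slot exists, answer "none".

Noa free: 08:30-17:30, 18:30-19:00 (invert busy blocks within the working day).
Imani free: 07:00-12:00, 12:30-16:30, 18:00-20:00 (invert busy blocks within the working day).
Tomás free: 10:00-18:30 (invert busy blocks within the working day).
Noa ∩ Imani: 08:30-12:00, 12:30-16:30, 18:30-19:00.
Noa ∩ Imani ∩ Tomás: 10:00-12:00, 12:30-16:30.
The last common window of at least 90 minutes is 12:30-16:30; a 90-minute meeting can start as late as 15:00 and still end by 16:30.

15:00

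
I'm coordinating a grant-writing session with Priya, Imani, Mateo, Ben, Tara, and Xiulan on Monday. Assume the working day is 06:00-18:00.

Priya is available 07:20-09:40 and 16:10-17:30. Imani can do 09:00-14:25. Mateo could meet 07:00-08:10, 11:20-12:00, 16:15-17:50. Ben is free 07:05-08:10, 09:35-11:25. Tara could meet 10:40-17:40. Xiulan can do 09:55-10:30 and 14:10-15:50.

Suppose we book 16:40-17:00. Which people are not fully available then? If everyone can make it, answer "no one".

Priya: free for 16:40-17:00. Imani: not fully free for 16:40-17:00. Mateo: free for 16:40-17:00. Ben: not fully free for 16:40-17:00. Tara: free for 16:40-17:00. Xiulan: not fully free for 16:40-17:00.

Ben, Imani, Xiulan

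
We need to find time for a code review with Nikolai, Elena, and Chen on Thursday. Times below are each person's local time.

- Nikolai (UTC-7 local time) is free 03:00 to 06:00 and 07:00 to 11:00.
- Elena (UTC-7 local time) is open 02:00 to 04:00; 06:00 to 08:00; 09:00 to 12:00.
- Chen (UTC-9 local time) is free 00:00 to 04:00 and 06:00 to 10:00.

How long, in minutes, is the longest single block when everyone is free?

Nikolai in UTC: 10:00-13:00, 14:00-18:00 (add 7h to convert from UTC-7).
Elena in UTC: 09:00-11:00, 13:00-15:00, 16:00-19:00 (add 7h to convert from UTC-7).
Chen in UTC: 09:00-13:00, 15:00-19:00 (add 9h to convert from UTC-9).
Nikolai ∩ Elena: 10:00-11:00, 14:00-15:00, 16:00-18:00.
Nikolai ∩ Elena ∩ Chen: 10:00-11:00, 16:00-18:00.
The longest is 16:00-18:00 at 120 minutes.

120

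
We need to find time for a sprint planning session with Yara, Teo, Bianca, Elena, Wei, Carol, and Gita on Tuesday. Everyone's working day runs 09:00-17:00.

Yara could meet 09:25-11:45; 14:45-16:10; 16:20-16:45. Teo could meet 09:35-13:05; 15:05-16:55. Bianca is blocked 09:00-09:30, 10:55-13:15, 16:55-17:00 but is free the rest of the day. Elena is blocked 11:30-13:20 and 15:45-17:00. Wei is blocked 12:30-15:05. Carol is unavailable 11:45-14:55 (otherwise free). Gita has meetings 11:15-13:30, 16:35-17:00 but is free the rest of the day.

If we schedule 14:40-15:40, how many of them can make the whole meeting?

Yara free: 09:25-11:45, 14:45-16:10, 16:20-16:45.
Teo free: 09:35-13:05, 15:05-16:55.
Bianca free: 09:30-10:55, 13:15-16:55 (invert busy blocks within the working day).
Elena free: 09:00-11:30, 13:20-15:45 (invert busy blocks within the working day).
Wei free: 09:00-12:30, 15:05-17:00 (invert busy blocks within the working day).
Carol free: 09:00-11:45, 14:55-17:00 (invert busy blocks within the working day).
Gita free: 09:00-11:15, 13:30-16:35 (invert busy blocks within the working day).
Bianca, Elena, and Gita can make the full 14:40-15:40 slot — that's 3.

3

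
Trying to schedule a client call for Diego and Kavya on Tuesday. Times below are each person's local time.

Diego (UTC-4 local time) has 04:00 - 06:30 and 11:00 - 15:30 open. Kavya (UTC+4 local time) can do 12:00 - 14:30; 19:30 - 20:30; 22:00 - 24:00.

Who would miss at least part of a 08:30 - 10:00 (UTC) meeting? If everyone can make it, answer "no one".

no one

Diego in UTC: 08:00-10:30, 15:00-19:30 (add 4h to convert from UTC-4).
Kavya in UTC: 08:00-10:30, 15:30-16:30, 18:00-20:00 (subtract 4h to convert from UTC+4).
Diego: free for 08:30-10:00. Kavya: free for 08:30-10:00.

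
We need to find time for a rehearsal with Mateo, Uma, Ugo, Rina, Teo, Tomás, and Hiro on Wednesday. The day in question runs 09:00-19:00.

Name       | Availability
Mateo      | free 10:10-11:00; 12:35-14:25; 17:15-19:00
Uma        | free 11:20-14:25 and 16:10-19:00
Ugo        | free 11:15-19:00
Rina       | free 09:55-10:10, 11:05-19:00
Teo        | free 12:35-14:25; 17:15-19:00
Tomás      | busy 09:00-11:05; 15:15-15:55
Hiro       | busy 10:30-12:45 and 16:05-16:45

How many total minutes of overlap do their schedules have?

205

Mateo free: 10:10-11:00, 12:35-14:25, 17:15-19:00.
Uma free: 11:20-14:25, 16:10-19:00.
Ugo free: 11:15-19:00.
Rina free: 09:55-10:10, 11:05-19:00.
Teo free: 12:35-14:25, 17:15-19:00.
Tomás free: 11:05-15:15, 15:55-19:00 (invert busy blocks within the working day).
Hiro free: 09:00-10:30, 12:45-16:05, 16:45-19:00 (invert busy blocks within the working day).
Mateo ∩ Uma: 12:35-14:25, 17:15-19:00.
Mateo ∩ Uma ∩ Ugo: 12:35-14:25, 17:15-19:00.
Mateo ∩ Uma ∩ Ugo ∩ Rina: 12:35-14:25, 17:15-19:00.
Mateo ∩ Uma ∩ Ugo ∩ Rina ∩ Teo: 12:35-14:25, 17:15-19:00.
Mateo ∩ Uma ∩ Ugo ∩ Rina ∩ Teo ∩ Tomás: 12:35-14:25, 17:15-19:00.
Mateo ∩ Uma ∩ Ugo ∩ Rina ∩ Teo ∩ Tomás ∩ Hiro: 12:45-14:25, 17:15-19:00.
Summing the common windows: 100 + 105 = 205 minutes.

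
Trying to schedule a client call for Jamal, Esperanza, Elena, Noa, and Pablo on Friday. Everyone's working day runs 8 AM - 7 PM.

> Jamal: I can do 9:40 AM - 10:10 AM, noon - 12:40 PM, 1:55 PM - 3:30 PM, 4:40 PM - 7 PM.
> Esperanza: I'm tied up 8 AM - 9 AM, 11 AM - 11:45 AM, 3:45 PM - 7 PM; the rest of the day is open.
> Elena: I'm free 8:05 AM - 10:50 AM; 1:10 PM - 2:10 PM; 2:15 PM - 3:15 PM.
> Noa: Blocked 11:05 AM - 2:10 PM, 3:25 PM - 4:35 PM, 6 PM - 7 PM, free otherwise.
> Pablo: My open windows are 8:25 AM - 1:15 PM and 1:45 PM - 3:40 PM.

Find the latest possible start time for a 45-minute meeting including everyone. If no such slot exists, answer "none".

14:30

Jamal free: 09:40-10:10, 12:00-12:40, 13:55-15:30, 16:40-19:00.
Esperanza free: 09:00-11:00, 11:45-15:45 (invert busy blocks within the working day).
Elena free: 08:05-10:50, 13:10-14:10, 14:15-15:15.
Noa free: 08:00-11:05, 14:10-15:25, 16:35-18:00 (invert busy blocks within the working day).
Pablo free: 08:25-13:15, 13:45-15:40.
Jamal ∩ Esperanza: 09:40-10:10, 12:00-12:40, 13:55-15:30.
Jamal ∩ Esperanza ∩ Elena: 09:40-10:10, 13:55-14:10, 14:15-15:15.
Jamal ∩ Esperanza ∩ Elena ∩ Noa: 09:40-10:10, 14:15-15:15.
Jamal ∩ Esperanza ∩ Elena ∩ Noa ∩ Pablo: 09:40-10:10, 14:15-15:15.
So the common availability across everyone is 09:40-10:10, 14:15-15:15.
The last common window of at least 45 minutes is 14:15-15:15; a 45-minute meeting can start as late as 14:30 and still end by 15:15.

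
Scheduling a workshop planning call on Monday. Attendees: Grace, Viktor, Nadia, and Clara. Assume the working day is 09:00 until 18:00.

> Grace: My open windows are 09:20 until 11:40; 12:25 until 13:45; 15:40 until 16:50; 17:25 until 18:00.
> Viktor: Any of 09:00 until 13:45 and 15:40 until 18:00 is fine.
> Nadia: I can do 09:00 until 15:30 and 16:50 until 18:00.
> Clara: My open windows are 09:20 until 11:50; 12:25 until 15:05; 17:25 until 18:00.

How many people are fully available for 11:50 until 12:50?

Viktor and Nadia can make the full 11:50-12:50 slot — that's 2.

2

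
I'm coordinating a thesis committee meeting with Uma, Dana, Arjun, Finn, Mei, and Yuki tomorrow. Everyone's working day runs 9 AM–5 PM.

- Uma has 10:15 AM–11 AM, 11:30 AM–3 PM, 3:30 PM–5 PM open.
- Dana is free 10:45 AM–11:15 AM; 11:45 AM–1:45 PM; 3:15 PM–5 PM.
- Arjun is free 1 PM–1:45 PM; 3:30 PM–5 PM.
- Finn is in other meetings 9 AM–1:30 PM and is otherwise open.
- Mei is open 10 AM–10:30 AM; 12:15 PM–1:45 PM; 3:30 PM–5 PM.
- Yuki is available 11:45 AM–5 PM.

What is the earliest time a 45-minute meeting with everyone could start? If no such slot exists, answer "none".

Uma free: 10:15-11:00, 11:30-15:00, 15:30-17:00.
Dana free: 10:45-11:15, 11:45-13:45, 15:15-17:00.
Arjun free: 13:00-13:45, 15:30-17:00.
Finn free: 13:30-17:00 (invert busy blocks within the working day).
Mei free: 10:00-10:30, 12:15-13:45, 15:30-17:00.
Yuki free: 11:45-17:00.
Uma ∩ Dana: 10:45-11:00, 11:45-13:45, 15:30-17:00.
Uma ∩ Dana ∩ Arjun: 13:00-13:45, 15:30-17:00.
Uma ∩ Dana ∩ Arjun ∩ Finn: 13:30-13:45, 15:30-17:00.
Uma ∩ Dana ∩ Arjun ∩ Finn ∩ Mei: 13:30-13:45, 15:30-17:00.
Uma ∩ Dana ∩ Arjun ∩ Finn ∩ Mei ∩ Yuki: 13:30-13:45, 15:30-17:00.
Those are the intersection windows.
The first common window of at least 45 minutes is 15:30-17:00, so the earliest start is 15:30.

15:30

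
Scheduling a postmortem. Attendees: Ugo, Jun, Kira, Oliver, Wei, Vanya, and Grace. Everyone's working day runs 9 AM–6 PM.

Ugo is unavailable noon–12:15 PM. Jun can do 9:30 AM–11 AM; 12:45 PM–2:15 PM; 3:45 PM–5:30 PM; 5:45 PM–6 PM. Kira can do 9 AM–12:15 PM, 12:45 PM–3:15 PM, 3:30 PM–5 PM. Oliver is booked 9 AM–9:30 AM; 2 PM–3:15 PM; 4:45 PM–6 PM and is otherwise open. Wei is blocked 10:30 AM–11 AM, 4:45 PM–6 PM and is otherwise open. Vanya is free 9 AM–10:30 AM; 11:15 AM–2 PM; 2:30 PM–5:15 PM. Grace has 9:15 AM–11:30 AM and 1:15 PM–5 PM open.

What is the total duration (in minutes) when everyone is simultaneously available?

165

Ugo free: 09:00-12:00, 12:15-18:00 (invert busy blocks within the working day).
Jun free: 09:30-11:00, 12:45-14:15, 15:45-17:30, 17:45-18:00.
Kira free: 09:00-12:15, 12:45-15:15, 15:30-17:00.
Oliver free: 09:30-14:00, 15:15-16:45 (invert busy blocks within the working day).
Wei free: 09:00-10:30, 11:00-16:45 (invert busy blocks within the working day).
Vanya free: 09:00-10:30, 11:15-14:00, 14:30-17:15.
Grace free: 09:15-11:30, 13:15-17:00.
Ugo ∩ Jun: 09:30-11:00, 12:45-14:15, 15:45-17:30, 17:45-18:00.
Ugo ∩ Jun ∩ Kira: 09:30-11:00, 12:45-14:15, 15:45-17:00.
Ugo ∩ Jun ∩ Kira ∩ Oliver: 09:30-11:00, 12:45-14:00, 15:45-16:45.
Ugo ∩ Jun ∩ Kira ∩ Oliver ∩ Wei: 09:30-10:30, 12:45-14:00, 15:45-16:45.
Ugo ∩ Jun ∩ Kira ∩ Oliver ∩ Wei ∩ Vanya: 09:30-10:30, 12:45-14:00, 15:45-16:45.
Ugo ∩ Jun ∩ Kira ∩ Oliver ∩ Wei ∩ Vanya ∩ Grace: 09:30-10:30, 13:15-14:00, 15:45-16:45.
Those are the intersection windows.
Summing the common windows: 60 + 45 + 60 = 165 minutes.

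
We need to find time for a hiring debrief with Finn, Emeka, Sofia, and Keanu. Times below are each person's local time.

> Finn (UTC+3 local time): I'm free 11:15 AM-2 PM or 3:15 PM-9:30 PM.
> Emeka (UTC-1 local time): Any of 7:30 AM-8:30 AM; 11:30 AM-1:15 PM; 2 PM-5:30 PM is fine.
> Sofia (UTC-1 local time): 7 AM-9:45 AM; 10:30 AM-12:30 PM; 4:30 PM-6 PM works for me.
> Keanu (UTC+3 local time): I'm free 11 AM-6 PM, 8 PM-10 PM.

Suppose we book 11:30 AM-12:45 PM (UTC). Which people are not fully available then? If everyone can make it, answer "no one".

Emeka, Finn

Finn in UTC: 08:15-11:00, 12:15-18:30 (subtract 3h to convert from UTC+3).
Emeka in UTC: 08:30-09:30, 12:30-14:15, 15:00-18:30 (add 1h to convert from UTC-1).
Sofia in UTC: 08:00-10:45, 11:30-13:30, 17:30-19:00 (add 1h to convert from UTC-1).
Keanu in UTC: 08:00-15:00, 17:00-19:00 (subtract 3h to convert from UTC+3).
Finn: not fully free for 11:30-12:45. Emeka: not fully free for 11:30-12:45. Sofia: free for 11:30-12:45. Keanu: free for 11:30-12:45.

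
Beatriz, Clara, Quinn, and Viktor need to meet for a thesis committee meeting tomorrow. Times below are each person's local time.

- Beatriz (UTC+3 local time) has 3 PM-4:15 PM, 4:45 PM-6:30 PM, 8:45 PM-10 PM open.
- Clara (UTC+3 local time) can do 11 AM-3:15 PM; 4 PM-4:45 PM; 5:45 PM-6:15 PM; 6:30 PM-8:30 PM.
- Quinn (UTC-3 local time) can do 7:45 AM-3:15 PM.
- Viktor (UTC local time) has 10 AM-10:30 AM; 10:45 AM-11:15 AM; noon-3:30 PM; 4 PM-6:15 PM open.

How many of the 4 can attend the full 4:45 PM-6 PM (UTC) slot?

Beatriz in UTC: 12:00-13:15, 13:45-15:30, 17:45-19:00 (subtract 3h to convert from UTC+3).
Clara in UTC: 08:00-12:15, 13:00-13:45, 14:45-15:15, 15:30-17:30 (subtract 3h to convert from UTC+3).
Quinn in UTC: 10:45-18:15 (add 3h to convert from UTC-3).
Viktor in UTC: 10:00-10:30, 10:45-11:15, 12:00-15:30, 16:00-18:15.
Quinn and Viktor can make the full 16:45-18:00 slot — that's 2.

2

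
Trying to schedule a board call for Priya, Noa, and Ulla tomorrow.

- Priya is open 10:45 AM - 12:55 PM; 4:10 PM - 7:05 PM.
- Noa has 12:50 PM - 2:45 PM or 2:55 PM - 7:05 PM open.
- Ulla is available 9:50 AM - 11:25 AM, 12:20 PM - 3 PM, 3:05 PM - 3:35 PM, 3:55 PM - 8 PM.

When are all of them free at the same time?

12:50-12:55, 16:10-19:05

Priya ∩ Noa: 12:50-12:55, 16:10-19:05.
Priya ∩ Noa ∩ Ulla: 12:50-12:55, 16:10-19:05.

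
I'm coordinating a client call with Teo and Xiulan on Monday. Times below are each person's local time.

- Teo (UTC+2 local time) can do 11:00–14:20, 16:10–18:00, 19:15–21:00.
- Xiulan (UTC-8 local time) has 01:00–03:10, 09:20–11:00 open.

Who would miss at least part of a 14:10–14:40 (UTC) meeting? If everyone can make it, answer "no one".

Teo in UTC: 09:00-12:20, 14:10-16:00, 17:15-19:00 (subtract 2h to convert from UTC+2).
Xiulan in UTC: 09:00-11:10, 17:20-19:00 (add 8h to convert from UTC-8).
Teo: free for 14:10-14:40. Xiulan: not fully free for 14:10-14:40.

Xiulan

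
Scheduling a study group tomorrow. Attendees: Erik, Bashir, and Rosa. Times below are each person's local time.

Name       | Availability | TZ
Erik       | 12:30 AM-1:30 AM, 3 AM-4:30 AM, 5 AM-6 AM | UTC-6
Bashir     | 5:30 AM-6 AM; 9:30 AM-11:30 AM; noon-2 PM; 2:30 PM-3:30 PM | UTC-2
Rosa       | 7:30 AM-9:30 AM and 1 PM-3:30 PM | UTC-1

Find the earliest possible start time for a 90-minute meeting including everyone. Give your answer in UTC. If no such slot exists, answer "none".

none

Erik in UTC: 06:30-07:30, 09:00-10:30, 11:00-12:00 (add 6h to convert from UTC-6).
Bashir in UTC: 07:30-08:00, 11:30-13:30, 14:00-16:00, 16:30-17:30 (add 2h to convert from UTC-2).
Rosa in UTC: 08:30-10:30, 14:00-16:30 (add 1h to convert from UTC-1).
Erik ∩ Bashir: 11:30-12:00.
Erik ∩ Bashir ∩ Rosa: ∅.
There is no time when everyone is free.
No common window is at least 90 minutes long.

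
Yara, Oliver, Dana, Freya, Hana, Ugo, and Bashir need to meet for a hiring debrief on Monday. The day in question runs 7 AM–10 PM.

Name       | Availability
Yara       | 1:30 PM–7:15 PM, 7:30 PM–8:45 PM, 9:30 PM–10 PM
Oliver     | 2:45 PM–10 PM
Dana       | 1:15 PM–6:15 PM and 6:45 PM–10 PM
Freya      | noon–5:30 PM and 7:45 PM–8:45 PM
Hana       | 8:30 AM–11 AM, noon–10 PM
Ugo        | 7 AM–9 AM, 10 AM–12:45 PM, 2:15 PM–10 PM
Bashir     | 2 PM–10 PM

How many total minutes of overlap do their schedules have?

225

Yara ∩ Oliver: 14:45-19:15, 19:30-20:45, 21:30-22:00.
Yara ∩ Oliver ∩ Dana: 14:45-18:15, 18:45-19:15, 19:30-20:45, 21:30-22:00.
Yara ∩ Oliver ∩ Dana ∩ Freya: 14:45-17:30, 19:45-20:45.
Yara ∩ Oliver ∩ Dana ∩ Freya ∩ Hana: 14:45-17:30, 19:45-20:45.
Yara ∩ Oliver ∩ Dana ∩ Freya ∩ Hana ∩ Ugo: 14:45-17:30, 19:45-20:45.
Yara ∩ Oliver ∩ Dana ∩ Freya ∩ Hana ∩ Ugo ∩ Bashir: 14:45-17:30, 19:45-20:45.
So the common availability across everyone is 14:45-17:30, 19:45-20:45.
Summing the common windows: 165 + 60 = 225 minutes.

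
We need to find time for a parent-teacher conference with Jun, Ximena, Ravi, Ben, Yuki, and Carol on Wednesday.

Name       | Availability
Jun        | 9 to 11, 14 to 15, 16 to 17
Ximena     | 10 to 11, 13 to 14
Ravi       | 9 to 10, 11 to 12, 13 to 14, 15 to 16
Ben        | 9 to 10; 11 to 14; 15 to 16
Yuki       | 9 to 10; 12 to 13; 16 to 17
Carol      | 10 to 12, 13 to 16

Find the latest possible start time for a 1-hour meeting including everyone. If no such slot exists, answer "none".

Jun ∩ Ximena: 10:00-11:00.
Jun ∩ Ximena ∩ Ravi: ∅.
Jun ∩ Ximena ∩ Ravi ∩ Ben: ∅.
Jun ∩ Ximena ∩ Ravi ∩ Ben ∩ Yuki: ∅.
Jun ∩ Ximena ∩ Ravi ∩ Ben ∩ Yuki ∩ Carol: ∅.
There is no time when everyone is free.
No common window is at least 60 minutes long.

none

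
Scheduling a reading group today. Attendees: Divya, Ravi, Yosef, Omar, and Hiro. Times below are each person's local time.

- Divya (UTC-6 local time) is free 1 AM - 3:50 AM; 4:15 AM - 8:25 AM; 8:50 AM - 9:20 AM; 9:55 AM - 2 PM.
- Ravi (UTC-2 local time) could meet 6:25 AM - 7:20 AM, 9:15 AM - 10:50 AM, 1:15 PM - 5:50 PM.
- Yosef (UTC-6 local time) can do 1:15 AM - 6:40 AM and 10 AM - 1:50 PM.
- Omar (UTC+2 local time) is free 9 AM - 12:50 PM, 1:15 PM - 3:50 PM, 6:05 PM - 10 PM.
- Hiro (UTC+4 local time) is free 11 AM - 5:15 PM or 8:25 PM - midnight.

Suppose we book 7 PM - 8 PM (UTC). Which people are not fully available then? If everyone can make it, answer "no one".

Ravi, Yosef

Divya in UTC: 07:00-09:50, 10:15-14:25, 14:50-15:20, 15:55-20:00 (add 6h to convert from UTC-6).
Ravi in UTC: 08:25-09:20, 11:15-12:50, 15:15-19:50 (add 2h to convert from UTC-2).
Yosef in UTC: 07:15-12:40, 16:00-19:50 (add 6h to convert from UTC-6).
Omar in UTC: 07:00-10:50, 11:15-13:50, 16:05-20:00 (subtract 2h to convert from UTC+2).
Hiro in UTC: 07:00-13:15, 16:25-20:00 (subtract 4h to convert from UTC+4).
Divya: free for 19:00-20:00. Ravi: not fully free for 19:00-20:00. Yosef: not fully free for 19:00-20:00. Omar: free for 19:00-20:00. Hiro: free for 19:00-20:00.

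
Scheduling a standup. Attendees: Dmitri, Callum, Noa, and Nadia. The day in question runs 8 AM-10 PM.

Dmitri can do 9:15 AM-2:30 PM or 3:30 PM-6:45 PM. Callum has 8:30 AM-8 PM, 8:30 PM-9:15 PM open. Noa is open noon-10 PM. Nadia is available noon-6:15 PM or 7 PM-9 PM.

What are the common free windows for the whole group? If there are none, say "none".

Dmitri ∩ Callum: 09:15-14:30, 15:30-18:45.
Dmitri ∩ Callum ∩ Noa: 12:00-14:30, 15:30-18:45.
Dmitri ∩ Callum ∩ Noa ∩ Nadia: 12:00-14:30, 15:30-18:15.
Those are the intersection windows.

12:00-14:30, 15:30-18:15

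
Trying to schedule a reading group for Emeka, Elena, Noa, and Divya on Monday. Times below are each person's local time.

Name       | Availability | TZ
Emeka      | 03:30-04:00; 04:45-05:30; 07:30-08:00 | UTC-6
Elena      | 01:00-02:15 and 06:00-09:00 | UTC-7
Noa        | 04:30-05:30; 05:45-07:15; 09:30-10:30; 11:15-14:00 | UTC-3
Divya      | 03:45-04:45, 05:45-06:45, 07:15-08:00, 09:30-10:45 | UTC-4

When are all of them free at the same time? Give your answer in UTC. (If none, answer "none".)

Emeka in UTC: 09:30-10:00, 10:45-11:30, 13:30-14:00 (add 6h to convert from UTC-6).
Elena in UTC: 08:00-09:15, 13:00-16:00 (add 7h to convert from UTC-7).
Noa in UTC: 07:30-08:30, 08:45-10:15, 12:30-13:30, 14:15-17:00 (add 3h to convert from UTC-3).
Divya in UTC: 07:45-08:45, 09:45-10:45, 11:15-12:00, 13:30-14:45 (add 4h to convert from UTC-4).
Emeka ∩ Elena: 13:30-14:00.
Emeka ∩ Elena ∩ Noa: ∅.
Emeka ∩ Elena ∩ Noa ∩ Divya: ∅.
There is no time when everyone is free.

none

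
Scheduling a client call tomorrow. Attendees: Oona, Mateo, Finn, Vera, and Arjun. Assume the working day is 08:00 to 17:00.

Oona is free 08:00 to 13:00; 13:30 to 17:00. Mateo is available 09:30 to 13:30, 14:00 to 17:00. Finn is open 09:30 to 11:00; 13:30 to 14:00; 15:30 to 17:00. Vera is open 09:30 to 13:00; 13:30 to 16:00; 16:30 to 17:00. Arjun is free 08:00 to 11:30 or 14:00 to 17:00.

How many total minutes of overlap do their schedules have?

Oona ∩ Mateo: 09:30-13:00, 14:00-17:00.
Oona ∩ Mateo ∩ Finn: 09:30-11:00, 15:30-17:00.
Oona ∩ Mateo ∩ Finn ∩ Vera: 09:30-11:00, 15:30-16:00, 16:30-17:00.
Oona ∩ Mateo ∩ Finn ∩ Vera ∩ Arjun: 09:30-11:00, 15:30-16:00, 16:30-17:00.
So the common availability across everyone is 09:30-11:00, 15:30-16:00, 16:30-17:00.
Summing the common windows: 90 + 30 + 30 = 150 minutes.

150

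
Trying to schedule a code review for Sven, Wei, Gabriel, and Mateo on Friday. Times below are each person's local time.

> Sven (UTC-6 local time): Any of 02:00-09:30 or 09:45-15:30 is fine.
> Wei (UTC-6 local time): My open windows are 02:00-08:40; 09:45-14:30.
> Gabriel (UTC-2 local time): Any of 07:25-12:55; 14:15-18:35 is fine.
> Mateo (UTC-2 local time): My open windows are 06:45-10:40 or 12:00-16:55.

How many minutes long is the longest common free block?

195

Sven in UTC: 08:00-15:30, 15:45-21:30 (add 6h to convert from UTC-6).
Wei in UTC: 08:00-14:40, 15:45-20:30 (add 6h to convert from UTC-6).
Gabriel in UTC: 09:25-14:55, 16:15-20:35 (add 2h to convert from UTC-2).
Mateo in UTC: 08:45-12:40, 14:00-18:55 (add 2h to convert from UTC-2).
Sven ∩ Wei: 08:00-14:40, 15:45-20:30.
Sven ∩ Wei ∩ Gabriel: 09:25-14:40, 16:15-20:30.
Sven ∩ Wei ∩ Gabriel ∩ Mateo: 09:25-12:40, 14:00-14:40, 16:15-18:55.
The longest is 09:25-12:40 at 195 minutes.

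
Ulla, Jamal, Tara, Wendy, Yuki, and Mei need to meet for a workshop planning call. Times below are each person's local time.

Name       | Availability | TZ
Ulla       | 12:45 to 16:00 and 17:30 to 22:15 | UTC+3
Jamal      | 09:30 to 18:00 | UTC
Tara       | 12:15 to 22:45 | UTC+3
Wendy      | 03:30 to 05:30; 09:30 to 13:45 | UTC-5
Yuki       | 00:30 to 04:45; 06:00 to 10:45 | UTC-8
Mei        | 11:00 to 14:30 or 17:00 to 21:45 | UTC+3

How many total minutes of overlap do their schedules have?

Ulla in UTC: 09:45-13:00, 14:30-19:15 (subtract 3h to convert from UTC+3).
Jamal in UTC: 09:30-18:00.
Tara in UTC: 09:15-19:45 (subtract 3h to convert from UTC+3).
Wendy in UTC: 08:30-10:30, 14:30-18:45 (add 5h to convert from UTC-5).
Yuki in UTC: 08:30-12:45, 14:00-18:45 (add 8h to convert from UTC-8).
Mei in UTC: 08:00-11:30, 14:00-18:45 (subtract 3h to convert from UTC+3).
Ulla ∩ Jamal: 09:45-13:00, 14:30-18:00.
Ulla ∩ Jamal ∩ Tara: 09:45-13:00, 14:30-18:00.
Ulla ∩ Jamal ∩ Tara ∩ Wendy: 09:45-10:30, 14:30-18:00.
Ulla ∩ Jamal ∩ Tara ∩ Wendy ∩ Yuki: 09:45-10:30, 14:30-18:00.
Ulla ∩ Jamal ∩ Tara ∩ Wendy ∩ Yuki ∩ Mei: 09:45-10:30, 14:30-18:00.
So the common availability across everyone is 09:45-10:30, 14:30-18:00.
Summing the common windows: 45 + 210 = 255 minutes.

255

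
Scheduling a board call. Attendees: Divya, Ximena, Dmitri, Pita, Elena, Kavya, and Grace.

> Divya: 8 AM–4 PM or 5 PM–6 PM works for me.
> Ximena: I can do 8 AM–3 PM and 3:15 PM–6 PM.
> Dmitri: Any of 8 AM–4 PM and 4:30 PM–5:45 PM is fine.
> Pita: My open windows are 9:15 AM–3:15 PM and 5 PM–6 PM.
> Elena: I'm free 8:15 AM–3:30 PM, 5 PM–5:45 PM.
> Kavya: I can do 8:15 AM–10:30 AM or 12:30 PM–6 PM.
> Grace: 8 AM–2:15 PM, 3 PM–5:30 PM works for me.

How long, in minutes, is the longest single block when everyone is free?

Divya ∩ Ximena: 08:00-15:00, 15:15-16:00, 17:00-18:00.
Divya ∩ Ximena ∩ Dmitri: 08:00-15:00, 15:15-16:00, 17:00-17:45.
Divya ∩ Ximena ∩ Dmitri ∩ Pita: 09:15-15:00, 17:00-17:45.
Divya ∩ Ximena ∩ Dmitri ∩ Pita ∩ Elena: 09:15-15:00, 17:00-17:45.
Divya ∩ Ximena ∩ Dmitri ∩ Pita ∩ Elena ∩ Kavya: 09:15-10:30, 12:30-15:00, 17:00-17:45.
Divya ∩ Ximena ∩ Dmitri ∩ Pita ∩ Elena ∩ Kavya ∩ Grace: 09:15-10:30, 12:30-14:15, 17:00-17:30.
The longest is 12:30-14:15 at 105 minutes.

105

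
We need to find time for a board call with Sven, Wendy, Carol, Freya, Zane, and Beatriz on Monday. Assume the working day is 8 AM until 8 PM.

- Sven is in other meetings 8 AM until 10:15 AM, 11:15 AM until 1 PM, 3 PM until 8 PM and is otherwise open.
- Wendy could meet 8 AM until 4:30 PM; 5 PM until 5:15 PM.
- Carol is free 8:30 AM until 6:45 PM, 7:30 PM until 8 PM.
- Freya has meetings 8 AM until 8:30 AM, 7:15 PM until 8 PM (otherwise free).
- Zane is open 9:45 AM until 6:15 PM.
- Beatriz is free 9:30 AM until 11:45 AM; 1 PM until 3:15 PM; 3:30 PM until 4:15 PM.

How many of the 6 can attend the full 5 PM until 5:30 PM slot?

3

Sven free: 10:15-11:15, 13:00-15:00 (invert busy blocks within the working day).
Wendy free: 08:00-16:30, 17:00-17:15.
Carol free: 08:30-18:45, 19:30-20:00.
Freya free: 08:30-19:15 (invert busy blocks within the working day).
Zane free: 09:45-18:15.
Beatriz free: 09:30-11:45, 13:00-15:15, 15:30-16:15.
Carol, Freya, and Zane can make the full 17:00-17:30 slot — that's 3.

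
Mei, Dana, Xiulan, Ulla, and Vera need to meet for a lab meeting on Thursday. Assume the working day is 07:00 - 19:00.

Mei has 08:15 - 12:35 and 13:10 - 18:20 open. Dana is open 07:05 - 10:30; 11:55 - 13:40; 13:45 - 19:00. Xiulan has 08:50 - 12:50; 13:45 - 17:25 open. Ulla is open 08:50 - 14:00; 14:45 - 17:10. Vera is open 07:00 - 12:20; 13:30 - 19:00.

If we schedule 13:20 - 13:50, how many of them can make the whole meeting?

Mei and Ulla can make the full 13:20-13:50 slot — that's 2.

2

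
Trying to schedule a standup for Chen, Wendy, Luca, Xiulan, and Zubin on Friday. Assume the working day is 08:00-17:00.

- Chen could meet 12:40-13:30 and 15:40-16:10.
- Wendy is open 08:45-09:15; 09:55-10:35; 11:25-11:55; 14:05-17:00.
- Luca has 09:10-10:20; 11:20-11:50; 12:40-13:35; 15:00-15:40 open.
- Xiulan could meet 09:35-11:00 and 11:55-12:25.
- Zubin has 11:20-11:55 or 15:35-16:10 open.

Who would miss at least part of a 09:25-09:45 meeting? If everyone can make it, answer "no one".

Chen: not fully free for 09:25-09:45. Wendy: not fully free for 09:25-09:45. Luca: free for 09:25-09:45. Xiulan: not fully free for 09:25-09:45. Zubin: not fully free for 09:25-09:45.

Chen, Wendy, Xiulan, Zubin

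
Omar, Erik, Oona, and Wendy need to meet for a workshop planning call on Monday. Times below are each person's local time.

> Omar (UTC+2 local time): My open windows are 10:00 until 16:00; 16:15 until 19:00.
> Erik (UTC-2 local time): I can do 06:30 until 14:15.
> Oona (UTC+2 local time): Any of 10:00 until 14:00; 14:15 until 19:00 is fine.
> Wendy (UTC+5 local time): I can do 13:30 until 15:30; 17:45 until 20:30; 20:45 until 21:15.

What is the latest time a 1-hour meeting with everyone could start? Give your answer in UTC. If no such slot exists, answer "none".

14:30

Omar in UTC: 08:00-14:00, 14:15-17:00 (subtract 2h to convert from UTC+2).
Erik in UTC: 08:30-16:15 (add 2h to convert from UTC-2).
Oona in UTC: 08:00-12:00, 12:15-17:00 (subtract 2h to convert from UTC+2).
Wendy in UTC: 08:30-10:30, 12:45-15:30, 15:45-16:15 (subtract 5h to convert from UTC+5).
Omar ∩ Erik: 08:30-14:00, 14:15-16:15.
Omar ∩ Erik ∩ Oona: 08:30-12:00, 12:15-14:00, 14:15-16:15.
Omar ∩ Erik ∩ Oona ∩ Wendy: 08:30-10:30, 12:45-14:00, 14:15-15:30, 15:45-16:15.
The last common window of at least 60 minutes is 14:15-15:30; a 60-minute meeting can start as late as 14:30 and still end by 15:30.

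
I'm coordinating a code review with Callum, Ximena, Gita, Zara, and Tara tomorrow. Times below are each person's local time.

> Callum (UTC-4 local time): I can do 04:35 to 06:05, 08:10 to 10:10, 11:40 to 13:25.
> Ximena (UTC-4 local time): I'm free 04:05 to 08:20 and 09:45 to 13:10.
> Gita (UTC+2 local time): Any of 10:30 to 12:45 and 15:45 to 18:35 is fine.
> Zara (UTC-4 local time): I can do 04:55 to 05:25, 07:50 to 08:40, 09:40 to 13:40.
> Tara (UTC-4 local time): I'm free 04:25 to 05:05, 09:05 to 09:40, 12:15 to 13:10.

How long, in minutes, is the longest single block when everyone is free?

20

Callum in UTC: 08:35-10:05, 12:10-14:10, 15:40-17:25 (add 4h to convert from UTC-4).
Ximena in UTC: 08:05-12:20, 13:45-17:10 (add 4h to convert from UTC-4).
Gita in UTC: 08:30-10:45, 13:45-16:35 (subtract 2h to convert from UTC+2).
Zara in UTC: 08:55-09:25, 11:50-12:40, 13:40-17:40 (add 4h to convert from UTC-4).
Tara in UTC: 08:25-09:05, 13:05-13:40, 16:15-17:10 (add 4h to convert from UTC-4).
Callum ∩ Ximena: 08:35-10:05, 12:10-12:20, 13:45-14:10, 15:40-17:10.
Callum ∩ Ximena ∩ Gita: 08:35-10:05, 13:45-14:10, 15:40-16:35.
Callum ∩ Ximena ∩ Gita ∩ Zara: 08:55-09:25, 13:45-14:10, 15:40-16:35.
Callum ∩ Ximena ∩ Gita ∩ Zara ∩ Tara: 08:55-09:05, 16:15-16:35.
The longest is 16:15-16:35 at 20 minutes.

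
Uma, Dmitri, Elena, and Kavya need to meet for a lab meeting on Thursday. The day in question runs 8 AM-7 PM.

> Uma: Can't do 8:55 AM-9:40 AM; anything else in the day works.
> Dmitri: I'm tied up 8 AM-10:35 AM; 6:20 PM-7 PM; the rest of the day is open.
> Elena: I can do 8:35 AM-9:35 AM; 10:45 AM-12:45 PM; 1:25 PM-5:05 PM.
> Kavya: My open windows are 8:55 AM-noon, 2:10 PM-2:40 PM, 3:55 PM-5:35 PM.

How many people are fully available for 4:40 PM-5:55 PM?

Uma free: 08:00-08:55, 09:40-19:00 (invert busy blocks within the working day).
Dmitri free: 10:35-18:20 (invert busy blocks within the working day).
Elena free: 08:35-09:35, 10:45-12:45, 13:25-17:05.
Kavya free: 08:55-12:00, 14:10-14:40, 15:55-17:35.
Uma and Dmitri can make the full 16:40-17:55 slot — that's 2.

2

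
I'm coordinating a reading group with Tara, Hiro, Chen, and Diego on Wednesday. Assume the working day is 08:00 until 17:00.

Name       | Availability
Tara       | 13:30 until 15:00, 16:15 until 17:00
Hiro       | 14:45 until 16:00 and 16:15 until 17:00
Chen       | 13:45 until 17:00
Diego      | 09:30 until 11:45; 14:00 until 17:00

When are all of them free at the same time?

14:45-15:00, 16:15-17:00

Tara ∩ Hiro: 14:45-15:00, 16:15-17:00.
Tara ∩ Hiro ∩ Chen: 14:45-15:00, 16:15-17:00.
Tara ∩ Hiro ∩ Chen ∩ Diego: 14:45-15:00, 16:15-17:00.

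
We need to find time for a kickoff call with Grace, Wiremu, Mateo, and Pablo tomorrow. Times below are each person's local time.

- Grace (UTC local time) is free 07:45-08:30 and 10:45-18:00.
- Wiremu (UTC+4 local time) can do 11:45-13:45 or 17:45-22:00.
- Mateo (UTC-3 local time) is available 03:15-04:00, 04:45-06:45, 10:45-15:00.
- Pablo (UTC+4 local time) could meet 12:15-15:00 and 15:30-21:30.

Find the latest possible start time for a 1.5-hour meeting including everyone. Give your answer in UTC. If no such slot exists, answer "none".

Grace in UTC: 07:45-08:30, 10:45-18:00.
Wiremu in UTC: 07:45-09:45, 13:45-18:00 (subtract 4h to convert from UTC+4).
Mateo in UTC: 06:15-07:00, 07:45-09:45, 13:45-18:00 (add 3h to convert from UTC-3).
Pablo in UTC: 08:15-11:00, 11:30-17:30 (subtract 4h to convert from UTC+4).
Grace ∩ Wiremu: 07:45-08:30, 13:45-18:00.
Grace ∩ Wiremu ∩ Mateo: 07:45-08:30, 13:45-18:00.
Grace ∩ Wiremu ∩ Mateo ∩ Pablo: 08:15-08:30, 13:45-17:30.
The last common window of at least 90 minutes is 13:45-17:30; a 90-minute meeting can start as late as 16:00 and still end by 17:30.

16:00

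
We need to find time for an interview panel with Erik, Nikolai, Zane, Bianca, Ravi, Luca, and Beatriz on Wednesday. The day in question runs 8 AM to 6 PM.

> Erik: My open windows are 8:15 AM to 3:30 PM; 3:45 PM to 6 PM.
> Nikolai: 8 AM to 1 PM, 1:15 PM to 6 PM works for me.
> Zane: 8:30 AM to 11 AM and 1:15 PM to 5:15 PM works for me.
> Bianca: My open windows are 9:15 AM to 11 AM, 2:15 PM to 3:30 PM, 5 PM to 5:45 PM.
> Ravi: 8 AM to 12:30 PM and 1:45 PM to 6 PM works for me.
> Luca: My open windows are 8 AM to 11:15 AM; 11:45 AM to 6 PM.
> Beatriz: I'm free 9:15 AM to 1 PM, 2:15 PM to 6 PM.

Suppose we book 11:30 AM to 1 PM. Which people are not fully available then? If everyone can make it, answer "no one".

Bianca, Luca, Ravi, Zane

Erik: free for 11:30-13:00. Nikolai: free for 11:30-13:00. Zane: not fully free for 11:30-13:00. Bianca: not fully free for 11:30-13:00. Ravi: not fully free for 11:30-13:00. Luca: not fully free for 11:30-13:00. Beatriz: free for 11:30-13:00.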